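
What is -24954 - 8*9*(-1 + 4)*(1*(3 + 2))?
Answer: -26034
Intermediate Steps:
-24954 - 8*9*(-1 + 4)*(1*(3 + 2)) = -24954 - 72*3*(1*5) = -24954 - 72*3*5 = -24954 - 72*15 = -24954 - 1*1080 = -24954 - 1080 = -26034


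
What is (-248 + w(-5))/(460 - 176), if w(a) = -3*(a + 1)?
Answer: -59/71 ≈ -0.83099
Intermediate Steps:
w(a) = -3 - 3*a (w(a) = -3*(1 + a) = -3 - 3*a)
(-248 + w(-5))/(460 - 176) = (-248 + (-3 - 3*(-5)))/(460 - 176) = (-248 + (-3 + 15))/284 = (-248 + 12)*(1/284) = -236*1/284 = -59/71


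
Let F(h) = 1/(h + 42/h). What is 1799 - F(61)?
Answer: 6769576/3763 ≈ 1799.0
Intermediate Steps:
1799 - F(61) = 1799 - 61/(42 + 61**2) = 1799 - 61/(42 + 3721) = 1799 - 61/3763 = 6769576/3763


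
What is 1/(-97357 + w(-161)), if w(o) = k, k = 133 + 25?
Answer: -1/97199 ≈ -1.0288e-5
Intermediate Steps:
k = 158
w(o) = 158
1/(-97357 + w(-161)) = 1/(-97357 + 158) = 1/(-97199) = -1/97199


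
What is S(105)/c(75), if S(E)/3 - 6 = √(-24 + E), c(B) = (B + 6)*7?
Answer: 5/63 ≈ 0.079365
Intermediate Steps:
c(B) = 42 + 7*B (c(B) = (6 + B)*7 = 42 + 7*B)
S(E) = 18 + 3*√(-24 + E)
S(105)/c(75) = (18 + 3*√(-24 + 105))/(42 + 7*75) = (18 + 3*√81)/(42 + 525) = (18 + 3*9)/567 = (18 + 27)*(1/567) = 45*(1/567) = 5/63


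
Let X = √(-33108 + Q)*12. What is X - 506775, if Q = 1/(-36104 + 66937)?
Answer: -506775 + 12*I*√31474911086179/30833 ≈ -5.0678e+5 + 2183.5*I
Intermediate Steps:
Q = 1/30833 ≈ 3.2433e-5
X = 12*I*√31474911086179/30833 (X = √(-33108 + 1/30833)*12 = √(-1020818963/30833)*12 = (I*√31474911086179/30833)*12 = 12*I*√31474911086179/30833 ≈ 2183.5*I)
X - 506775 = 12*I*√31474911086179/30833 - 506775 = -506775 + 12*I*√31474911086179/30833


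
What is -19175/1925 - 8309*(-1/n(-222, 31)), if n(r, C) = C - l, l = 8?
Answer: 622152/1771 ≈ 351.30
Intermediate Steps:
n(r, C) = -8 + C (n(r, C) = C - 1*8 = C - 8 = -8 + C)
-19175/1925 - 8309*(-1/n(-222, 31)) = -19175/1925 - 8309*(-1/(-8 + 31)) = -19175*1/1925 - 8309/((-1*23)) = -767/77 - 8309/(-23) = -767/77 - 8309*(-1/23) = -767/77 + 8309/23 = 622152/1771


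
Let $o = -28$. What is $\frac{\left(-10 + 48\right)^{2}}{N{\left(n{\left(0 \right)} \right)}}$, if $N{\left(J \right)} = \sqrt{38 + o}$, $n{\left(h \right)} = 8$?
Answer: $\frac{722 \sqrt{10}}{5} \approx 456.63$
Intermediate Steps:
$N{\left(J \right)} = \sqrt{10}$ ($N{\left(J \right)} = \sqrt{38 - 28} = \sqrt{10}$)
$\frac{\left(-10 + 48\right)^{2}}{N{\left(n{\left(0 \right)} \right)}} = \frac{\left(-10 + 48\right)^{2}}{\sqrt{10}} = 38^{2} \frac{\sqrt{10}}{10} = 1444 \frac{\sqrt{10}}{10} = \frac{722 \sqrt{10}}{5}$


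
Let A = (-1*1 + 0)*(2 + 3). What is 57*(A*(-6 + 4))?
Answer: 570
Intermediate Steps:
A = -5 (A = (-1 + 0)*5 = -1*5 = -5)
57*(A*(-6 + 4)) = 57*(-5*(-6 + 4)) = 57*(-5*(-2)) = 57*10 = 570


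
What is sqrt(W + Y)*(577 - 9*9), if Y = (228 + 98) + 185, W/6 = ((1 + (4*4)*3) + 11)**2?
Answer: 496*sqrt(22111) ≈ 73754.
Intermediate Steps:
W = 21600 (W = 6*((1 + (4*4)*3) + 11)**2 = 6*((1 + 16*3) + 11)**2 = 6*((1 + 48) + 11)**2 = 6*(49 + 11)**2 = 6*60**2 = 6*3600 = 21600)
Y = 511 (Y = 326 + 185 = 511)
sqrt(W + Y)*(577 - 9*9) = sqrt(21600 + 511)*(577 - 9*9) = sqrt(22111)*(577 - 81) = sqrt(22111)*496 = 496*sqrt(22111)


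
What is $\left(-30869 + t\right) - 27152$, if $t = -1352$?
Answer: $-59373$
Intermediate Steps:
$\left(-30869 + t\right) - 27152 = \left(-30869 - 1352\right) - 27152 = -32221 - 27152 = -59373$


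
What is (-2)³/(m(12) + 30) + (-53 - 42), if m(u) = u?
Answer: -1999/21 ≈ -95.190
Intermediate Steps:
(-2)³/(m(12) + 30) + (-53 - 42) = (-2)³/(12 + 30) + (-53 - 42) = -8/42 - 95 = (1/42)*(-8) - 95 = -4/21 - 95 = -1999/21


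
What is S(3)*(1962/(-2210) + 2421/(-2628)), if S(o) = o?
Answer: -1751091/322660 ≈ -5.4270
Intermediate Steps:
S(3)*(1962/(-2210) + 2421/(-2628)) = 3*(1962/(-2210) + 2421/(-2628)) = 3*(1962*(-1/2210) + 2421*(-1/2628)) = 3*(-981/1105 - 269/292) = 3*(-583697/322660) = -1751091/322660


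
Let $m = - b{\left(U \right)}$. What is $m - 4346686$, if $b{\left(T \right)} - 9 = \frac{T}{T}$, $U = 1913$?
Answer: $-4346696$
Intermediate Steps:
$b{\left(T \right)} = 10$ ($b{\left(T \right)} = 9 + \frac{T}{T} = 9 + 1 = 10$)
$m = -10$ ($m = \left(-1\right) 10 = -10$)
$m - 4346686 = -10 - 4346686 = -4346696$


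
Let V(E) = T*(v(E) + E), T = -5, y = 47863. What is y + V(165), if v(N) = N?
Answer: 46213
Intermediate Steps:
V(E) = -10*E (V(E) = -5*(E + E) = -10*E)
y + V(165) = 47863 - 10*165 = 47863 - 1650 = 46213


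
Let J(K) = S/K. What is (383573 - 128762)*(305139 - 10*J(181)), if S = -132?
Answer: 14073588395469/181 ≈ 7.7755e+10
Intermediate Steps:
J(K) = -132/K
(383573 - 128762)*(305139 - 10*J(181)) = (383573 - 128762)*(305139 - (-1320)/181) = 254811*(305139 - (-1320)/181) = 254811*(305139 - 10*(-132/181)) = 254811*(305139 + 1320/181) = 254811*(55231479/181) = 14073588395469/181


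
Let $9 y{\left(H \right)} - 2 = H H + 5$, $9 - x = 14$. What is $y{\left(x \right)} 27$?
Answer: $96$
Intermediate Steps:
$x = -5$ ($x = 9 - 14 = -5$)
$y{\left(H \right)} = \frac{7}{9} + \frac{H^{2}}{9}$ ($y{\left(H \right)} = \frac{2}{9} + \frac{H H + 5}{9} = \frac{2}{9} + \frac{H^{2} + 5}{9} = \frac{2}{9} + \frac{5 + H^{2}}{9} = \frac{2}{9} + \left(\frac{5}{9} + \frac{H^{2}}{9}\right) = \frac{7}{9} + \frac{H^{2}}{9}$)
$y{\left(x \right)} 27 = \left(\frac{7}{9} + \frac{\left(-5\right)^{2}}{9}\right) 27 = \left(\frac{7}{9} + \frac{1}{9} \cdot 25\right) 27 = \left(\frac{7}{9} + \frac{25}{9}\right) 27 = \frac{32}{9} \cdot 27 = 96$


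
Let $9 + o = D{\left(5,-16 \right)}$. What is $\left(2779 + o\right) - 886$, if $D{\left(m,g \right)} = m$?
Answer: $1889$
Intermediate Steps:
$o = -4$ ($o = -9 + 5 = -4$)
$\left(2779 + o\right) - 886 = \left(2779 - 4\right) - 886 = 2775 - 886 = 1889$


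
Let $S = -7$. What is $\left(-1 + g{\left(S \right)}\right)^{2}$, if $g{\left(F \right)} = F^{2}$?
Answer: $2304$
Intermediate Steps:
$\left(-1 + g{\left(S \right)}\right)^{2} = \left(-1 + \left(-7\right)^{2}\right)^{2} = \left(-1 + 49\right)^{2} = 48^{2} = 2304$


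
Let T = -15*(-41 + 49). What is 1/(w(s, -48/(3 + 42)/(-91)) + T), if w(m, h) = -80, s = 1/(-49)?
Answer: -1/200 ≈ -0.0050000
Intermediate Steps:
s = -1/49 ≈ -0.020408
T = -120 (T = -15*8 = -120)
1/(w(s, -48/(3 + 42)/(-91)) + T) = 1/(-80 - 120) = 1/(-200) = -1/200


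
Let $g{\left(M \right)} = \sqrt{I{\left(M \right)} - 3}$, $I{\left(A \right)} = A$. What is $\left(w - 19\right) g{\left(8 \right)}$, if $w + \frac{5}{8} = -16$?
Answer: $- \frac{285 \sqrt{5}}{8} \approx -79.66$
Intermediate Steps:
$w = - \frac{133}{8}$ ($w = - \frac{5}{8} - 16 = - \frac{133}{8} \approx -16.625$)
$g{\left(M \right)} = \sqrt{-3 + M}$ ($g{\left(M \right)} = \sqrt{M - 3} = \sqrt{-3 + M}$)
$\left(w - 19\right) g{\left(8 \right)} = \left(- \frac{133}{8} - 19\right) \sqrt{-3 + 8} = - \frac{285 \sqrt{5}}{8}$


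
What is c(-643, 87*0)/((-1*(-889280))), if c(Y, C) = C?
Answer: 0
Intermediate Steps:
c(-643, 87*0)/((-1*(-889280))) = (87*0)/((-1*(-889280))) = 0/889280 = 0*(1/889280) = 0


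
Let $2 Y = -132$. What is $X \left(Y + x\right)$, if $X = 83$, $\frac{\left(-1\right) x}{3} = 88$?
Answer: $-27390$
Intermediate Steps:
$x = -264$ ($x = \left(-3\right) 88 = -264$)
$Y = -66$ ($Y = \frac{1}{2} \left(-132\right) = -66$)
$X \left(Y + x\right) = 83 \left(-66 - 264\right) = 83 \left(-330\right) = -27390$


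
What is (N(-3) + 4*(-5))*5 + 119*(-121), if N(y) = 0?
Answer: -14499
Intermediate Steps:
(N(-3) + 4*(-5))*5 + 119*(-121) = (0 + 4*(-5))*5 + 119*(-121) = (0 - 20)*5 - 14399 = -20*5 - 14399 = -100 - 14399 = -14499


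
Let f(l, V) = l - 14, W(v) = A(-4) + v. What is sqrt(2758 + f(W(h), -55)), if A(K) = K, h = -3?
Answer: sqrt(2737) ≈ 52.316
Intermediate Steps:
W(v) = -4 + v
f(l, V) = -14 + l
sqrt(2758 + f(W(h), -55)) = sqrt(2758 + (-14 + (-4 - 3))) = sqrt(2758 + (-14 - 7)) = sqrt(2758 - 21) = sqrt(2737)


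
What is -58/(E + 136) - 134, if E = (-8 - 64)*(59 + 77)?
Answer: -646923/4828 ≈ -133.99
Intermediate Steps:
E = -9792 (E = -72*136 = -9792)
-58/(E + 136) - 134 = -58/(-9792 + 136) - 134 = -58/(-9656) - 134 = -58*(-1/9656) - 134 = 29/4828 - 134 = -646923/4828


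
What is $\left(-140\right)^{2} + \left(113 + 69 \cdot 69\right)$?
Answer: $24474$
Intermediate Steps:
$\left(-140\right)^{2} + \left(113 + 69 \cdot 69\right) = 19600 + \left(113 + 4761\right) = 19600 + 4874 = 24474$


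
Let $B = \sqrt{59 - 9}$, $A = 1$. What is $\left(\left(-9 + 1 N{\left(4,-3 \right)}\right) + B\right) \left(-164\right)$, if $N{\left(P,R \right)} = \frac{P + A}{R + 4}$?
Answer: $656 - 820 \sqrt{2} \approx -503.66$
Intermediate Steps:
$B = 5 \sqrt{2}$ ($B = \sqrt{50} = 5 \sqrt{2} \approx 7.0711$)
$N{\left(P,R \right)} = \frac{1 + P}{4 + R}$ ($N{\left(P,R \right)} = \frac{P + 1}{R + 4} = \frac{1 + P}{4 + R}$)
$\left(\left(-9 + 1 N{\left(4,-3 \right)}\right) + B\right) \left(-164\right) = \left(\left(-9 + 1 \frac{1 + 4}{4 - 3}\right) + 5 \sqrt{2}\right) \left(-164\right) = \left(\left(-9 + 1 \cdot 1^{-1} \cdot 5\right) + 5 \sqrt{2}\right) \left(-164\right) = \left(\left(-9 + 1 \cdot 1 \cdot 5\right) + 5 \sqrt{2}\right) \left(-164\right) = \left(\left(-9 + 1 \cdot 5\right) + 5 \sqrt{2}\right) \left(-164\right) = \left(\left(-9 + 5\right) + 5 \sqrt{2}\right) \left(-164\right) = \left(-4 + 5 \sqrt{2}\right) \left(-164\right) = 656 - 820 \sqrt{2}$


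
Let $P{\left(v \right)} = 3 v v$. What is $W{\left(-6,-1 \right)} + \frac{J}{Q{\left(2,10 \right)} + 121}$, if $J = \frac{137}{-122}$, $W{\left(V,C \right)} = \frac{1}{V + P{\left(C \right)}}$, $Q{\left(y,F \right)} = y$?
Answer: $- \frac{1713}{5002} \approx -0.34246$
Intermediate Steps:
$P{\left(v \right)} = 3 v^{2}$
$W{\left(V,C \right)} = \frac{1}{V + 3 C^{2}}$
$J = - \frac{137}{122}$ ($J = 137 \left(- \frac{1}{122}\right) = - \frac{137}{122} \approx -1.123$)
$W{\left(-6,-1 \right)} + \frac{J}{Q{\left(2,10 \right)} + 121} = \frac{1}{-6 + 3 \left(-1\right)^{2}} + \frac{1}{2 + 121} \left(- \frac{137}{122}\right) = \frac{1}{-6 + 3 \cdot 1} + \frac{1}{123} \left(- \frac{137}{122}\right) = \frac{1}{-6 + 3} + \frac{1}{123} \left(- \frac{137}{122}\right) = \frac{1}{-3} - \frac{137}{15006} = - \frac{1}{3} - \frac{137}{15006} = - \frac{1713}{5002}$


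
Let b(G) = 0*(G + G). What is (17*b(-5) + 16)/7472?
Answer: 1/467 ≈ 0.0021413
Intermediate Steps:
b(G) = 0 (b(G) = 0*(2*G) = 0)
(17*b(-5) + 16)/7472 = (17*0 + 16)/7472 = (0 + 16)*(1/7472) = 16*(1/7472) = 1/467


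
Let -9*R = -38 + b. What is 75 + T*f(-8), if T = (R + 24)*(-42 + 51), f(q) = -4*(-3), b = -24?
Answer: 3411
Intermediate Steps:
R = 62/9 (R = -(-38 - 24)/9 = -⅑*(-62) = 62/9 ≈ 6.8889)
f(q) = 12
T = 278 (T = (62/9 + 24)*(-42 + 51) = (278/9)*9 = 278)
75 + T*f(-8) = 75 + 278*12 = 75 + 3336 = 3411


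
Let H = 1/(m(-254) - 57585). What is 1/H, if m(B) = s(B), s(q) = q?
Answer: -57839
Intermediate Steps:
m(B) = B
H = -1/57839 (H = 1/(-254 - 57585) = 1/(-57839) = -1/57839 ≈ -1.7289e-5)
1/H = 1/(-1/57839) = -57839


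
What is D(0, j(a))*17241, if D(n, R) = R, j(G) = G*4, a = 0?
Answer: 0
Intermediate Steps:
j(G) = 4*G
D(0, j(a))*17241 = (4*0)*17241 = 0*17241 = 0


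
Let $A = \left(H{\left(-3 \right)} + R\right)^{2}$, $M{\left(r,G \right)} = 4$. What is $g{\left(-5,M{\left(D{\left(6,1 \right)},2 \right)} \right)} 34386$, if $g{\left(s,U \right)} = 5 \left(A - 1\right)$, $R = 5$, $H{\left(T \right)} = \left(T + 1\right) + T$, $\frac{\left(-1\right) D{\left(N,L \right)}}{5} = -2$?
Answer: $-171930$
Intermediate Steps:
$D{\left(N,L \right)} = 10$ ($D{\left(N,L \right)} = \left(-5\right) \left(-2\right) = 10$)
$H{\left(T \right)} = 1 + 2 T$ ($H{\left(T \right)} = \left(1 + T\right) + T = 1 + 2 T$)
$A = 0$ ($A = \left(\left(1 + 2 \left(-3\right)\right) + 5\right)^{2} = \left(\left(1 - 6\right) + 5\right)^{2} = \left(-5 + 5\right)^{2} = 0^{2} = 0$)
$g{\left(s,U \right)} = -5$ ($g{\left(s,U \right)} = 5 \left(0 - 1\right) = 5 \left(-1\right) = -5$)
$g{\left(-5,M{\left(D{\left(6,1 \right)},2 \right)} \right)} 34386 = \left(-5\right) 34386 = -171930$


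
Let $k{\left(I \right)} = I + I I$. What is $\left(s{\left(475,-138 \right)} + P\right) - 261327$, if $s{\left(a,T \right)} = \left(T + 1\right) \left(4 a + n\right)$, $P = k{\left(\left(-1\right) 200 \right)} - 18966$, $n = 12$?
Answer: $-502437$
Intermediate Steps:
$k{\left(I \right)} = I + I^{2}$
$P = 20834$ ($P = \left(-1\right) 200 \left(1 - 200\right) - 18966 = - 200 \left(1 - 200\right) - 18966 = \left(-200\right) \left(-199\right) - 18966 = 39800 - 18966 = 20834$)
$s{\left(a,T \right)} = \left(1 + T\right) \left(12 + 4 a\right)$ ($s{\left(a,T \right)} = \left(T + 1\right) \left(4 a + 12\right) = \left(1 + T\right) \left(12 + 4 a\right)$)
$\left(s{\left(475,-138 \right)} + P\right) - 261327 = \left(\left(12 + 4 \cdot 475 + 12 \left(-138\right) + 4 \left(-138\right) 475\right) + 20834\right) - 261327 = \left(\left(12 + 1900 - 1656 - 262200\right) + 20834\right) - 261327 = \left(-261944 + 20834\right) - 261327 = -241110 - 261327 = -502437$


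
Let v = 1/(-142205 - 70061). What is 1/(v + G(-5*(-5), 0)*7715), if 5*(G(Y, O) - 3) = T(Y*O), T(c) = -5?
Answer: 212266/3275264379 ≈ 6.4809e-5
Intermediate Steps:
G(Y, O) = 2 (G(Y, O) = 3 + (1/5)*(-5) = 3 - 1 = 2)
v = -1/212266 (v = 1/(-212266) = -1/212266 ≈ -4.7111e-6)
1/(v + G(-5*(-5), 0)*7715) = 1/(-1/212266 + 2*7715) = 1/(-1/212266 + 15430) = 1/(3275264379/212266) = 212266/3275264379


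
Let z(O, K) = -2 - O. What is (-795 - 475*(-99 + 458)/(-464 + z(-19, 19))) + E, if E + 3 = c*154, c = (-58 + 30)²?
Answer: 53782811/447 ≈ 1.2032e+5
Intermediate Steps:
c = 784 (c = (-28)² = 784)
E = 120733 (E = -3 + 784*154 = -3 + 120736 = 120733)
(-795 - 475*(-99 + 458)/(-464 + z(-19, 19))) + E = (-795 - 475*(-99 + 458)/(-464 + (-2 - 1*(-19)))) + 120733 = (-795 - 170525/(-464 + (-2 + 19))) + 120733 = (-795 - 170525/(-464 + 17)) + 120733 = (-795 - 170525/(-447)) + 120733 = (-795 - 170525*(-1)/447) + 120733 = (-795 - 475*(-359/447)) + 120733 = (-795 + 170525/447) + 120733 = -184840/447 + 120733 = 53782811/447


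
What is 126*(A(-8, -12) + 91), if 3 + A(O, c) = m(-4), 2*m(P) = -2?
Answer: 10962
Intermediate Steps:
m(P) = -1 (m(P) = (½)*(-2) = -1)
A(O, c) = -4 (A(O, c) = -3 - 1 = -4)
126*(A(-8, -12) + 91) = 126*(-4 + 91) = 126*87 = 10962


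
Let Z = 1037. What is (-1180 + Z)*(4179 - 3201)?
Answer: -139854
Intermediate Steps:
(-1180 + Z)*(4179 - 3201) = (-1180 + 1037)*(4179 - 3201) = -143*978 = -139854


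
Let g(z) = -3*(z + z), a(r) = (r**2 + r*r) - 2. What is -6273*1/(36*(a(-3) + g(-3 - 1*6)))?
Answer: -697/280 ≈ -2.4893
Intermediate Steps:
a(r) = -2 + 2*r**2 (a(r) = (r**2 + r**2) - 2 = 2*r**2 - 2 = -2 + 2*r**2)
g(z) = -6*z
-6273*1/(36*(a(-3) + g(-3 - 1*6))) = -6273*1/(36*((-2 + 2*(-3)**2) - 6*(-3 - 1*6))) = -6273*1/(36*((-2 + 2*9) - 6*(-3 - 6))) = -6273*1/(36*((-2 + 18) - 6*(-9))) = -6273*1/(36*(16 + 54)) = -6273/(36*70) = -6273/2520 = -6273*1/2520 = -697/280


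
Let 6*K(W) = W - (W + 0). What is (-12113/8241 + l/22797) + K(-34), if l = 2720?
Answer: -4974991/3683727 ≈ -1.3505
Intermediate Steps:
K(W) = 0 (K(W) = (W - (W + 0))/6 = (W - W)/6 = (⅙)*0 = 0)
(-12113/8241 + l/22797) + K(-34) = (-12113/8241 + 2720/22797) + 0 = (-12113*1/8241 + 2720*(1/22797)) + 0 = (-12113/8241 + 160/1341) + 0 = -4974991/3683727 + 0 = -4974991/3683727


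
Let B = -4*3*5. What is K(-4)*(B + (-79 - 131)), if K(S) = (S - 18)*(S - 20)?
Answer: -142560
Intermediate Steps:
B = -60 (B = -12*5 = -60)
K(S) = (-20 + S)*(-18 + S) (K(S) = (-18 + S)*(-20 + S) = (-20 + S)*(-18 + S))
K(-4)*(B + (-79 - 131)) = (360 + (-4)**2 - 38*(-4))*(-60 + (-79 - 131)) = (360 + 16 + 152)*(-60 - 210) = 528*(-270) = -142560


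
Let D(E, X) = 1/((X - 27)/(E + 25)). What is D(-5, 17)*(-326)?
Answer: 652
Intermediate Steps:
D(E, X) = (25 + E)/(-27 + X) (D(E, X) = 1/((-27 + X)/(25 + E)) = (25 + E)/(-27 + X))
D(-5, 17)*(-326) = ((25 - 5)/(-27 + 17))*(-326) = (20/(-10))*(-326) = -⅒*20*(-326) = -2*(-326) = 652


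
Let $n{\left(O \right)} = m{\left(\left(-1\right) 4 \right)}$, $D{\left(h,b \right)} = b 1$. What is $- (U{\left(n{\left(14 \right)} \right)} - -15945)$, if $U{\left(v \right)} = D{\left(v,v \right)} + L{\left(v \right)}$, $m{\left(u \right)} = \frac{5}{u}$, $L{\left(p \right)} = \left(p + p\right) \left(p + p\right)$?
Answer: $-15950$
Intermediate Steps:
$D{\left(h,b \right)} = b$
$L{\left(p \right)} = 4 p^{2}$ ($L{\left(p \right)} = 2 p 2 p = 4 p^{2}$)
$n{\left(O \right)} = - \frac{5}{4}$ ($n{\left(O \right)} = \frac{5}{\left(-1\right) 4} = \frac{5}{-4} = 5 \left(- \frac{1}{4}\right) = - \frac{5}{4}$)
$U{\left(v \right)} = v + 4 v^{2}$
$- (U{\left(n{\left(14 \right)} \right)} - -15945) = - (- \frac{5 \left(1 + 4 \left(- \frac{5}{4}\right)\right)}{4} - -15945) = - (- \frac{5 \left(1 - 5\right)}{4} + 15945) = - (\left(- \frac{5}{4}\right) \left(-4\right) + 15945) = - (5 + 15945) = \left(-1\right) 15950 = -15950$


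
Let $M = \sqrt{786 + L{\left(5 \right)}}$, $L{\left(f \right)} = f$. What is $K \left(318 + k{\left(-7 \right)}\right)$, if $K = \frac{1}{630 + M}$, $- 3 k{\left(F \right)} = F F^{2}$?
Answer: $\frac{38910}{56587} - \frac{1297 \sqrt{791}}{1188327} \approx 0.65692$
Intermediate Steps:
$k{\left(F \right)} = - \frac{F^{3}}{3}$ ($k{\left(F \right)} = - \frac{F F^{2}}{3} = - \frac{F^{3}}{3}$)
$M = \sqrt{791}$ ($M = \sqrt{786 + 5} = \sqrt{791} \approx 28.125$)
$K = \frac{1}{630 + \sqrt{791}} \approx 0.0015195$
$K \left(318 + k{\left(-7 \right)}\right) = \left(\frac{90}{56587} - \frac{\sqrt{791}}{396109}\right) \left(318 - \frac{\left(-7\right)^{3}}{3}\right) = \left(\frac{90}{56587} - \frac{\sqrt{791}}{396109}\right) \left(318 - - \frac{343}{3}\right) = \left(\frac{90}{56587} - \frac{\sqrt{791}}{396109}\right) \left(318 + \frac{343}{3}\right) = \left(\frac{90}{56587} - \frac{\sqrt{791}}{396109}\right) \frac{1297}{3} = \frac{38910}{56587} - \frac{1297 \sqrt{791}}{1188327}$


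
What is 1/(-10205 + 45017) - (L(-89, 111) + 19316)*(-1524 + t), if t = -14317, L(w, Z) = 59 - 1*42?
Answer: 10661316093037/34812 ≈ 3.0625e+8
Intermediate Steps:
L(w, Z) = 17 (L(w, Z) = 59 - 42 = 17)
1/(-10205 + 45017) - (L(-89, 111) + 19316)*(-1524 + t) = 1/(-10205 + 45017) - (17 + 19316)*(-1524 - 14317) = 1/34812 - 19333*(-15841) = 1/34812 - 1*(-306254053) = 1/34812 + 306254053 = 10661316093037/34812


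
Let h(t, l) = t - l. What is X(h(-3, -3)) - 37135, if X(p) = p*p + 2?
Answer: -37133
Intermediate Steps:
X(p) = 2 + p² (X(p) = p² + 2 = 2 + p²)
X(h(-3, -3)) - 37135 = (2 + (-3 - 1*(-3))²) - 37135 = (2 + (-3 + 3)²) - 37135 = (2 + 0²) - 37135 = (2 + 0) - 37135 = 2 - 37135 = -37133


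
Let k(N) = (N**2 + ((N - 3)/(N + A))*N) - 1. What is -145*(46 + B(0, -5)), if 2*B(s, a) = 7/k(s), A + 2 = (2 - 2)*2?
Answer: -12325/2 ≈ -6162.5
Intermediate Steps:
A = -2 (A = -2 + (2 - 2)*2 = -2 + 0*2 = -2 + 0 = -2)
k(N) = -1 + N**2 + N*(-3 + N)/(-2 + N) (k(N) = (N**2 + ((N - 3)/(N - 2))*N) - 1 = (N**2 + ((-3 + N)/(-2 + N))*N) - 1 = (N**2 + N*(-3 + N)/(-2 + N)) - 1 = -1 + N**2 + N*(-3 + N)/(-2 + N))
B(s, a) = 7*(-2 + s)/(2*(2 + s**3 - s**2 - 4*s)) (B(s, a) = (7/(((2 + s**3 - s**2 - 4*s)/(-2 + s))))/2 = (7*((-2 + s)/(2 + s**3 - s**2 - 4*s)))/2 = (7*(-2 + s)/(2 + s**3 - s**2 - 4*s))/2 = 7*(-2 + s)/(2*(2 + s**3 - s**2 - 4*s)))
-145*(46 + B(0, -5)) = -145*(46 + (-7 + (7/2)*0)/(2 + 0**3 - 1*0**2 - 4*0)) = -145*(46 + (-7 + 0)/(2 + 0 - 1*0 + 0)) = -145*(46 - 7/(2 + 0 + 0 + 0)) = -145*(46 - 7/2) = -145*85/2 = -12325/2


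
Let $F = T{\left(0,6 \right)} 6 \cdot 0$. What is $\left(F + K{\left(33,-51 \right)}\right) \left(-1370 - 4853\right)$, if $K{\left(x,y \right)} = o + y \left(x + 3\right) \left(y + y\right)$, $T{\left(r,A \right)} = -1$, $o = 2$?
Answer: $-1165406102$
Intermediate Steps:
$K{\left(x,y \right)} = 2 + 2 y^{2} \left(3 + x\right)$ ($K{\left(x,y \right)} = 2 + y \left(x + 3\right) \left(y + y\right) = 2 + y \left(3 + x\right) 2 y = 2 + y 2 y \left(3 + x\right) = 2 + 2 y^{2} \left(3 + x\right)$)
$F = 0$ ($F = \left(-1\right) 6 \cdot 0 = \left(-6\right) 0 = 0$)
$\left(F + K{\left(33,-51 \right)}\right) \left(-1370 - 4853\right) = \left(0 + \left(2 + 6 \left(-51\right)^{2} + 2 \cdot 33 \left(-51\right)^{2}\right)\right) \left(-1370 - 4853\right) = \left(0 + \left(2 + 6 \cdot 2601 + 2 \cdot 33 \cdot 2601\right)\right) \left(-6223\right) = \left(0 + \left(2 + 15606 + 171666\right)\right) \left(-6223\right) = \left(0 + 187274\right) \left(-6223\right) = 187274 \left(-6223\right) = -1165406102$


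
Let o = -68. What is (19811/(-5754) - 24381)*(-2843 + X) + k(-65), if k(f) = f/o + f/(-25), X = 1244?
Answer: 12713316741281/326060 ≈ 3.8991e+7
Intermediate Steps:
k(f) = -93*f/1700 (k(f) = f/(-68) + f/(-25) = f*(-1/68) + f*(-1/25) = -f/68 - f/25 = -93*f/1700)
(19811/(-5754) - 24381)*(-2843 + X) + k(-65) = (19811/(-5754) - 24381)*(-2843 + 1244) - 93/1700*(-65) = (19811*(-1/5754) - 24381)*(-1599) + 1209/340 = (-19811/5754 - 24381)*(-1599) + 1209/340 = -140308085/5754*(-1599) + 1209/340 = 74784209305/1918 + 1209/340 = 12713316741281/326060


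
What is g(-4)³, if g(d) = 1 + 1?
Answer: 8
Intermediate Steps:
g(d) = 2
g(-4)³ = 2³ = 8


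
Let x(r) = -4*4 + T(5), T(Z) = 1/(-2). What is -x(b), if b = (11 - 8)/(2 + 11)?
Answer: 33/2 ≈ 16.500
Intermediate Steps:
T(Z) = -½
b = 3/13 ≈ 0.23077
x(r) = -33/2 (x(r) = -4*4 - ½ = -16 - ½ = -33/2)
-x(b) = -1*(-33/2) = 33/2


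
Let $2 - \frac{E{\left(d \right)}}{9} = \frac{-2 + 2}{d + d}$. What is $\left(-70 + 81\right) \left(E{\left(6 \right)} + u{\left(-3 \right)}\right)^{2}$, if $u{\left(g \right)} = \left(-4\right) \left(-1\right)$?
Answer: $5324$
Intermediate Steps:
$u{\left(g \right)} = 4$
$E{\left(d \right)} = 18$ ($E{\left(d \right)} = 18 - 9 \frac{-2 + 2}{d + d} = 18 - 9 \frac{0}{2 d} = 18 - 9 \cdot 0 \frac{1}{2 d} = 18 - 0 = 18 + 0 = 18$)
$\left(-70 + 81\right) \left(E{\left(6 \right)} + u{\left(-3 \right)}\right)^{2} = \left(-70 + 81\right) \left(18 + 4\right)^{2} = 11 \cdot 22^{2} = 11 \cdot 484 = 5324$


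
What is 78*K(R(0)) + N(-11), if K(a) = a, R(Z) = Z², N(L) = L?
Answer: -11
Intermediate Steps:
78*K(R(0)) + N(-11) = 78*0² - 11 = 78*0 - 11 = 0 - 11 = -11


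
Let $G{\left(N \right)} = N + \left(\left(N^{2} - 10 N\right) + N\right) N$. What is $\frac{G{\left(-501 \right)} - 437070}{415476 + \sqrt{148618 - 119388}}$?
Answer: $- \frac{26683547450778}{86310138673} + \frac{128448081 \sqrt{29230}}{172620277346} \approx -309.03$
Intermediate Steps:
$G{\left(N \right)} = N + N \left(N^{2} - 9 N\right)$ ($G{\left(N \right)} = N + \left(N^{2} - 9 N\right) N = N + N \left(N^{2} - 9 N\right)$)
$\frac{G{\left(-501 \right)} - 437070}{415476 + \sqrt{148618 - 119388}} = \frac{- 501 \left(1 + \left(-501\right)^{2} - -4509\right) - 437070}{415476 + \sqrt{148618 - 119388}} = \frac{- 501 \left(1 + 251001 + 4509\right) - 437070}{415476 + \sqrt{29230}} = \frac{\left(-501\right) 255511 - 437070}{415476 + \sqrt{29230}} = \frac{-128011011 - 437070}{415476 + \sqrt{29230}} = - \frac{128448081}{415476 + \sqrt{29230}}$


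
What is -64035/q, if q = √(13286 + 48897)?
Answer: -64035*√62183/62183 ≈ -256.79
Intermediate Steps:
q = √62183 ≈ 249.37
-64035/q = -64035*√62183/62183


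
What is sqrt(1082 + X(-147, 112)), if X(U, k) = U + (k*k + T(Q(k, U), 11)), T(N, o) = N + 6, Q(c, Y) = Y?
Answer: 3*sqrt(1482) ≈ 115.49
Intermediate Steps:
T(N, o) = 6 + N
X(U, k) = 6 + k**2 + 2*U (X(U, k) = U + (k*k + (6 + U)) = U + (k**2 + (6 + U)) = U + (6 + U + k**2) = 6 + k**2 + 2*U)
sqrt(1082 + X(-147, 112)) = sqrt(1082 + (6 + 112**2 + 2*(-147))) = sqrt(1082 + (6 + 12544 - 294)) = sqrt(1082 + 12256) = sqrt(13338) = 3*sqrt(1482)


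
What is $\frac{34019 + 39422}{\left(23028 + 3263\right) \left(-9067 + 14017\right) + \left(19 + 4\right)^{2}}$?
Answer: $\frac{73441}{130140979} \approx 0.00056432$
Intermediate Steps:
$\frac{34019 + 39422}{\left(23028 + 3263\right) \left(-9067 + 14017\right) + \left(19 + 4\right)^{2}} = \frac{73441}{26291 \cdot 4950 + 23^{2}} = \frac{73441}{130140450 + 529} = \frac{73441}{130140979}$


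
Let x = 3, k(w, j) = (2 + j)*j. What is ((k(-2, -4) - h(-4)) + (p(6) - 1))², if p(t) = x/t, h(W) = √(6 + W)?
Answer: 233/4 - 15*√2 ≈ 37.037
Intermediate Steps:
k(w, j) = j*(2 + j)
p(t) = 3/t
((k(-2, -4) - h(-4)) + (p(6) - 1))² = ((-4*(2 - 4) - √(6 - 4)) + (3/6 - 1))² = ((-4*(-2) - √2) + (3*(⅙) - 1))² = ((8 - √2) + (½ - 1))² = ((8 - √2) - ½)² = (15/2 - √2)²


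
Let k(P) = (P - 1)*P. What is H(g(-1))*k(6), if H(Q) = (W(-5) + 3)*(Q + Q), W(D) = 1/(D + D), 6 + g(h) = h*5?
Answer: -1914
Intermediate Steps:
g(h) = -6 + 5*h (g(h) = -6 + h*5 = -6 + 5*h)
W(D) = 1/(2*D)
k(P) = P*(-1 + P) (k(P) = (-1 + P)*P = P*(-1 + P))
H(Q) = 29*Q/5 (H(Q) = ((1/2)/(-5) + 3)*(Q + Q) = ((1/2)*(-1/5) + 3)*(2*Q) = (-1/10 + 3)*(2*Q) = 29*(2*Q)/10 = 29*Q/5)
H(g(-1))*k(6) = (29*(-6 + 5*(-1))/5)*(6*(-1 + 6)) = (29*(-6 - 5)/5)*(6*5) = ((29/5)*(-11))*30 = -319/5*30 = -1914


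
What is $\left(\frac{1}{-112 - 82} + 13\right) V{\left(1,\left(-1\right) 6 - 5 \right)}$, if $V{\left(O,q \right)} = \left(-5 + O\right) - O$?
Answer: $- \frac{12605}{194} \approx -64.974$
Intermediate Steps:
$V{\left(O,q \right)} = -5$
$\left(\frac{1}{-112 - 82} + 13\right) V{\left(1,\left(-1\right) 6 - 5 \right)} = \left(\frac{1}{-112 - 82} + 13\right) \left(-5\right) = \left(\frac{1}{-194} + 13\right) \left(-5\right) = \left(- \frac{1}{194} + 13\right) \left(-5\right) = \frac{2521}{194} \left(-5\right) = - \frac{12605}{194}$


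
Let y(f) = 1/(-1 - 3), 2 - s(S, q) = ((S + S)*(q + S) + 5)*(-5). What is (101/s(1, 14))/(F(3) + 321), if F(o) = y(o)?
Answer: 404/227091 ≈ 0.0017790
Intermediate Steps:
s(S, q) = 27 + 10*S*(S + q) (s(S, q) = 2 - ((S + S)*(q + S) + 5)*(-5) = 2 - ((2*S)*(S + q) + 5)*(-5) = 2 - (2*S*(S + q) + 5)*(-5) = 2 - (5 + 2*S*(S + q))*(-5) = 2 - (-25 - 10*S*(S + q)) = 2 + (25 + 10*S*(S + q)) = 27 + 10*S*(S + q))
y(f) = -¼ (y(f) = 1/(-4) = -¼)
F(o) = -¼
(101/s(1, 14))/(F(3) + 321) = (101/(27 + 10*1² + 10*1*14))/(-¼ + 321) = (101/(27 + 10*1 + 140))/(1283/4) = (101/(27 + 10 + 140))*(4/1283) = (101/177)*(4/1283) = 404/227091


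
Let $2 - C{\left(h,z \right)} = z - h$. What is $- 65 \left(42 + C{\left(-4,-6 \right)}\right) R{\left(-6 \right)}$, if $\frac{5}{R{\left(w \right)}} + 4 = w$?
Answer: $1495$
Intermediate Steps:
$R{\left(w \right)} = \frac{5}{-4 + w}$
$C{\left(h,z \right)} = 2 + h - z$ ($C{\left(h,z \right)} = 2 - \left(z - h\right) = 2 + \left(h - z\right) = 2 + h - z$)
$- 65 \left(42 + C{\left(-4,-6 \right)}\right) R{\left(-6 \right)} = - 65 \left(42 - -4\right) \frac{5}{-4 - 6} = - 65 \left(42 + \left(2 - 4 + 6\right)\right) \frac{5}{-10} = - 65 \left(42 + 4\right) 5 \left(- \frac{1}{10}\right) = \left(-65\right) 46 \left(- \frac{1}{2}\right) = \left(-2990\right) \left(- \frac{1}{2}\right) = 1495$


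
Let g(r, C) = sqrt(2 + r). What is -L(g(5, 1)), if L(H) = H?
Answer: -sqrt(7) ≈ -2.6458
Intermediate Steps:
-L(g(5, 1)) = -sqrt(2 + 5) = -sqrt(7)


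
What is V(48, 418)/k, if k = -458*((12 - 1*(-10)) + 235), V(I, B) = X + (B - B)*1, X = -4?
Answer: 2/58853 ≈ 3.3983e-5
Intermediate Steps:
V(I, B) = -4 (V(I, B) = -4 + (B - B)*1 = -4 + 0*1 = -4 + 0 = -4)
k = -117706 (k = -458*((12 + 10) + 235) = -458*(22 + 235) = -458*257 = -117706)
V(48, 418)/k = -4/(-117706) = -4*(-1/117706) = 2/58853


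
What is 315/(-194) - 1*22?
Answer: -4583/194 ≈ -23.624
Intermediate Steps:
315/(-194) - 1*22 = 315*(-1/194) - 22 = -315/194 - 22 = -4583/194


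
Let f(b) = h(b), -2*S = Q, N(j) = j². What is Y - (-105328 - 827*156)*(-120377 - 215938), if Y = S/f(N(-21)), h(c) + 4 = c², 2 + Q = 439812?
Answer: -15327132428856605/194477 ≈ -7.8812e+10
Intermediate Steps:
Q = 439810 (Q = -2 + 439812 = 439810)
h(c) = -4 + c²
S = -219905 (S = -½*439810 = -219905)
f(b) = -4 + b²
Y = -219905/194477 (Y = -219905/(-4 + ((-21)²)²) = -219905/(-4 + 441²) = -219905/(-4 + 194481) = -219905/194477 ≈ -1.1308)
Y - (-105328 - 827*156)*(-120377 - 215938) = -219905/194477 - (-105328 - 827*156)*(-120377 - 215938) = -219905/194477 - (-105328 - 129012)*(-336315) = -219905/194477 - (-234340)*(-336315) = -219905/194477 - 1*78812057100 = -219905/194477 - 78812057100 = -15327132428856605/194477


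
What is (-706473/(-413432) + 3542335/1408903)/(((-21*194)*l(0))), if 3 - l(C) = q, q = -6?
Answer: -2459866572839/21357416463129936 ≈ -0.00011518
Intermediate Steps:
l(C) = 9 (l(C) = 3 - 1*(-6) = 3 + 6 = 9)
(-706473/(-413432) + 3542335/1408903)/(((-21*194)*l(0))) = (-706473/(-413432) + 3542335/1408903)/((-21*194*9)) = (-706473*(-1/413432) + 3542335*(1/1408903))/((-4074*9)) = (706473/413432 + 3542335/1408903)/(-36666) = (2459866572839/582485585096)*(-1/36666) = -2459866572839/21357416463129936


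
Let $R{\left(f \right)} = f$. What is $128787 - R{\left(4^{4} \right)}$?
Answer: $128531$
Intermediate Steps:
$128787 - R{\left(4^{4} \right)} = 128787 - 4^{4} = 128787 - 256 = 128531$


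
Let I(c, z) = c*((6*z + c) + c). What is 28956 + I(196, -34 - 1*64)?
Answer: -9460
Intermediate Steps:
I(c, z) = c*(2*c + 6*z) (I(c, z) = c*((c + 6*z) + c) = c*(2*c + 6*z))
28956 + I(196, -34 - 1*64) = 28956 + 2*196*(196 + 3*(-34 - 1*64)) = 28956 + 2*196*(196 + 3*(-34 - 64)) = 28956 + 2*196*(196 + 3*(-98)) = 28956 + 2*196*(196 - 294) = 28956 + 2*196*(-98) = 28956 - 38416 = -9460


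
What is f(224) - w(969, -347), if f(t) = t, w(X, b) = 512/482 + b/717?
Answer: 38606603/172797 ≈ 223.42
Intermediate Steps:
w(X, b) = 256/241 + b/717 (w(X, b) = 512*(1/482) + b*(1/717) = 256/241 + b/717)
f(224) - w(969, -347) = 224 - (256/241 + (1/717)*(-347)) = 224 - (256/241 - 347/717) = 224 - 1*99925/172797 = 224 - 99925/172797 = 38606603/172797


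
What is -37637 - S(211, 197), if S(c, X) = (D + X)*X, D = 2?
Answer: -76840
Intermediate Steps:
S(c, X) = X*(2 + X) (S(c, X) = (2 + X)*X = X*(2 + X))
-37637 - S(211, 197) = -37637 - 197*(2 + 197) = -37637 - 197*199 = -37637 - 1*39203 = -37637 - 39203 = -76840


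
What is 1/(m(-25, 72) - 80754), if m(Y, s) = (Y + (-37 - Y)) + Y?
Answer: -1/80816 ≈ -1.2374e-5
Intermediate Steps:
m(Y, s) = -37 + Y
1/(m(-25, 72) - 80754) = 1/((-37 - 25) - 80754) = 1/(-62 - 80754) = 1/(-80816) = -1/80816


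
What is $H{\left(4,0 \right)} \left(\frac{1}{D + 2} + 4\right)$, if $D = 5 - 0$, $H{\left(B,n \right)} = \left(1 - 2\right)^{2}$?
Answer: $\frac{29}{7} \approx 4.1429$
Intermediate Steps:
$H{\left(B,n \right)} = 1$ ($H{\left(B,n \right)} = \left(-1\right)^{2} = 1$)
$D = 5$ ($D = 5 + 0 = 5$)
$H{\left(4,0 \right)} \left(\frac{1}{D + 2} + 4\right) = 1 \left(\frac{1}{5 + 2} + 4\right) = 1 \left(\frac{1}{7} + 4\right) = 1 \cdot \frac{29}{7} = \frac{29}{7}$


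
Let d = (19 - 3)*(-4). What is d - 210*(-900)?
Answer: 188936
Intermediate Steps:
d = -64 (d = 16*(-4) = -64)
d - 210*(-900) = -64 - 210*(-900) = -64 + 189000 = 188936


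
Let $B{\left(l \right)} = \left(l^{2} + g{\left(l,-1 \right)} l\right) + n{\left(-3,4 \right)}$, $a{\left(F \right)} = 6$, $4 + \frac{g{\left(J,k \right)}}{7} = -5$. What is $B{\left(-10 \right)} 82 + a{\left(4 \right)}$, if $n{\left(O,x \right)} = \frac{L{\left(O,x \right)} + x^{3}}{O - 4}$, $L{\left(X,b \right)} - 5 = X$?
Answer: $\frac{413650}{7} \approx 59093.0$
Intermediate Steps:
$g{\left(J,k \right)} = -63$ ($g{\left(J,k \right)} = -28 + 7 \left(-5\right) = -28 - 35 = -63$)
$L{\left(X,b \right)} = 5 + X$
$n{\left(O,x \right)} = \frac{5 + O + x^{3}}{-4 + O}$ ($n{\left(O,x \right)} = \frac{\left(5 + O\right) + x^{3}}{O - 4} = \frac{5 + O + x^{3}}{-4 + O}$)
$B{\left(l \right)} = - \frac{66}{7} + l^{2} - 63 l$ ($B{\left(l \right)} = \left(l^{2} - 63 l\right) + \frac{5 - 3 + 4^{3}}{-4 - 3} = \left(l^{2} - 63 l\right) + \frac{5 - 3 + 64}{-7} = \left(l^{2} - 63 l\right) - \frac{66}{7} = - \frac{66}{7} + l^{2} - 63 l$)
$B{\left(-10 \right)} 82 + a{\left(4 \right)} = \left(- \frac{66}{7} + \left(-10\right)^{2} - -630\right) 82 + 6 = \left(- \frac{66}{7} + 100 + 630\right) 82 + 6 = \frac{5044}{7} \cdot 82 + 6 = \frac{413608}{7} + 6 = \frac{413650}{7}$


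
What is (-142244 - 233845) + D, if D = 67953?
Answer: -308136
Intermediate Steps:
(-142244 - 233845) + D = (-142244 - 233845) + 67953 = -376089 + 67953 = -308136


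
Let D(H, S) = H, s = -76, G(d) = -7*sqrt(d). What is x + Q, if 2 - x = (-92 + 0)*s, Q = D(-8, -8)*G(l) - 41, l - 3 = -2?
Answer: -6975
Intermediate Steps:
l = 1 (l = 3 - 2 = 1)
Q = 15 (Q = -(-56)*sqrt(1) - 41 = -(-56) - 41 = -8*(-7) - 41 = 56 - 41 = 15)
x = -6990 (x = 2 - (-92 + 0)*(-76) = 2 - (-92)*(-76) = 2 - 1*6992 = 2 - 6992 = -6990)
x + Q = -6990 + 15 = -6975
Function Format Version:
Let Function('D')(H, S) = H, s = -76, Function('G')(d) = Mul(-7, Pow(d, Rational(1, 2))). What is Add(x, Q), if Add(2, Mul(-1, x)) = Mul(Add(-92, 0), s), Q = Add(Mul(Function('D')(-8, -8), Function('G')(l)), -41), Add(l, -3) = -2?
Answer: -6975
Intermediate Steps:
l = 1 (l = Add(3, -2) = 1)
Q = 15 (Q = Add(Mul(-8, Mul(-7, Pow(1, Rational(1, 2)))), -41) = Add(Mul(-8, Mul(-7, 1)), -41) = Add(Mul(-8, -7), -41) = Add(56, -41) = 15)
x = -6990 (x = Add(2, Mul(-1, Mul(Add(-92, 0), -76))) = Add(2, Mul(-1, Mul(-92, -76))) = Add(2, Mul(-1, 6992)) = Add(2, -6992) = -6990)
Add(x, Q) = Add(-6990, 15) = -6975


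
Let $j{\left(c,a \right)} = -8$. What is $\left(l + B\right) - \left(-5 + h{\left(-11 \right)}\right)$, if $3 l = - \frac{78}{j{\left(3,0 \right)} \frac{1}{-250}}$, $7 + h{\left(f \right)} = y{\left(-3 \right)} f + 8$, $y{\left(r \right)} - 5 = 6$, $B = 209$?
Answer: $- \frac{957}{2} \approx -478.5$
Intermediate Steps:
$y{\left(r \right)} = 11$ ($y{\left(r \right)} = 5 + 6 = 11$)
$h{\left(f \right)} = 1 + 11 f$ ($h{\left(f \right)} = -7 + \left(11 f + 8\right) = -7 + \left(8 + 11 f\right) = 1 + 11 f$)
$l = - \frac{1625}{2}$ ($l = \frac{\left(-78\right) \frac{1}{\left(-8\right) \frac{1}{-250}}}{3} = \frac{\left(-78\right) \frac{1}{\left(-8\right) \left(- \frac{1}{250}\right)}}{3} = \frac{\left(-78\right) \frac{1}{\frac{4}{125}}}{3} = \frac{\left(-78\right) \frac{125}{4}}{3} = \frac{1}{3} \left(- \frac{4875}{2}\right) = - \frac{1625}{2} \approx -812.5$)
$\left(l + B\right) - \left(-5 + h{\left(-11 \right)}\right) = \left(- \frac{1625}{2} + 209\right) - \left(-5 + \left(1 + 11 \left(-11\right)\right)\right) = - \frac{1207}{2} - \left(-5 + \left(1 - 121\right)\right) = - \frac{1207}{2} - \left(-5 - 120\right) = - \frac{1207}{2} - -125 = - \frac{1207}{2} + 125 = - \frac{957}{2}$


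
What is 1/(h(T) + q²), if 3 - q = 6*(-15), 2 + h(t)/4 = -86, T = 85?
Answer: 1/8297 ≈ 0.00012053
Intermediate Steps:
h(t) = -352 (h(t) = -8 + 4*(-86) = -8 - 344 = -352)
q = 93 (q = 3 - 6*(-15) = 3 - 1*(-90) = 3 + 90 = 93)
1/(h(T) + q²) = 1/(-352 + 93²) = 1/(-352 + 8649) = 1/8297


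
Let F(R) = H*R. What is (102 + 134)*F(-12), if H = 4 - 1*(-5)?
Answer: -25488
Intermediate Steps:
H = 9 (H = 4 + 5 = 9)
F(R) = 9*R
(102 + 134)*F(-12) = (102 + 134)*(9*(-12)) = 236*(-108) = -25488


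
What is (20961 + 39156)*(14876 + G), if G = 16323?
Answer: 1875590283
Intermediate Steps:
(20961 + 39156)*(14876 + G) = (20961 + 39156)*(14876 + 16323) = 60117*31199 = 1875590283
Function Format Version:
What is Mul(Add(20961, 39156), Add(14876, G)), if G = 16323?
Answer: 1875590283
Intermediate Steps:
Mul(Add(20961, 39156), Add(14876, G)) = Mul(Add(20961, 39156), Add(14876, 16323)) = Mul(60117, 31199) = 1875590283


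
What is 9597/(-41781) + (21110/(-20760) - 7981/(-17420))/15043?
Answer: -217572712183721/947060108611890 ≈ -0.22973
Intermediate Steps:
9597/(-41781) + (21110/(-20760) - 7981/(-17420))/15043 = 9597*(-1/41781) + (21110*(-1/20760) - 7981*(-1/17420))*(1/15043) = -3199/13927 + (-2111/2076 + 7981/17420)*(1/15043) = -3199/13927 - 2525633/4520490*1/15043 = -3199/13927 - 2525633/68001731070 = -217572712183721/947060108611890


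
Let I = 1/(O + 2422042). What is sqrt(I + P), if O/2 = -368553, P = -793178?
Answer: I*sqrt(562959934416533038)/842468 ≈ 890.61*I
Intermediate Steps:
O = -737106 (O = 2*(-368553) = -737106)
I = 1/1684936 (I = 1/(-737106 + 2422042) = 1/1684936 ≈ 5.9349e-7)
sqrt(I + P) = sqrt(1/1684936 - 793178) = sqrt(-1336454166607/1684936) = I*sqrt(562959934416533038)/842468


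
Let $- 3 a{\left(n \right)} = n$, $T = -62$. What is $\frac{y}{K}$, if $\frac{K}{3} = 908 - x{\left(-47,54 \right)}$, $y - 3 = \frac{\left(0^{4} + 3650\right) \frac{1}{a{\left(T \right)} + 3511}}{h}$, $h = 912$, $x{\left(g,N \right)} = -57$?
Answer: $\frac{966629}{932444760} \approx 0.0010367$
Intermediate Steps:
$a{\left(n \right)} = - \frac{n}{3}$
$y = \frac{966629}{322088}$ ($y = 3 + \frac{\left(0^{4} + 3650\right) \frac{1}{\left(- \frac{1}{3}\right) \left(-62\right) + 3511}}{912} = 3 + \frac{0 + 3650}{\frac{62}{3} + 3511} \cdot \frac{1}{912} = 3 + \frac{3650}{\frac{10595}{3}} \cdot \frac{1}{912} = 3 + 3650 \cdot \frac{3}{10595} \cdot \frac{1}{912} = 3 + \frac{2190}{2119} \cdot \frac{1}{912} = 3 + \frac{365}{322088} = \frac{966629}{322088} \approx 3.0011$)
$K = 2895$ ($K = 3 \left(908 - -57\right) = 3 \left(908 + 57\right) = 3 \cdot 965 = 2895$)
$\frac{y}{K} = \frac{966629}{322088 \cdot 2895} = \frac{966629}{322088} \cdot \frac{1}{2895} = \frac{966629}{932444760}$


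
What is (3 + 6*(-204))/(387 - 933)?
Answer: 407/182 ≈ 2.2363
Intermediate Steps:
(3 + 6*(-204))/(387 - 933) = (3 - 1224)/(-546) = -1221*(-1/546) = 407/182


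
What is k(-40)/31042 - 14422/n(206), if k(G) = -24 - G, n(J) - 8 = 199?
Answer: -223842206/3212847 ≈ -69.671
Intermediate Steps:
n(J) = 207 (n(J) = 8 + 199 = 207)
k(-40)/31042 - 14422/n(206) = (-24 - 1*(-40))/31042 - 14422/207 = (-24 + 40)*(1/31042) - 14422*1/207 = 16*(1/31042) - 14422/207 = 8/15521 - 14422/207 = -223842206/3212847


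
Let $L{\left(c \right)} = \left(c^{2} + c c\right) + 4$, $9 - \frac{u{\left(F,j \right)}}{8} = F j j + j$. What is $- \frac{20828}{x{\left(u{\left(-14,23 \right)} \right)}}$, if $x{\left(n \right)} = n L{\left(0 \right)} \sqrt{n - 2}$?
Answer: $- \frac{5207 \sqrt{59134}}{3496948224} \approx -0.00036209$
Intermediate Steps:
$u{\left(F,j \right)} = 72 - 8 j - 8 F j^{2}$ ($u{\left(F,j \right)} = 72 - 8 \left(F j j + j\right) = 72 - 8 \left(F j^{2} + j\right) = 72 - 8 \left(j + F j^{2}\right) = 72 - \left(8 j + 8 F j^{2}\right) = 72 - 8 j - 8 F j^{2}$)
$L{\left(c \right)} = 4 + 2 c^{2}$ ($L{\left(c \right)} = \left(c^{2} + c^{2}\right) + 4 = 2 c^{2} + 4 = 4 + 2 c^{2}$)
$x{\left(n \right)} = 4 n \sqrt{-2 + n}$ ($x{\left(n \right)} = n \left(4 + 2 \cdot 0^{2}\right) \sqrt{n - 2} = n \left(4 + 2 \cdot 0\right) \sqrt{-2 + n} = n \left(4 + 0\right) \sqrt{-2 + n} = n 4 \sqrt{-2 + n} = 4 n \sqrt{-2 + n}$)
$- \frac{20828}{x{\left(u{\left(-14,23 \right)} \right)}} = - \frac{20828}{4 \left(72 - 184 - - 112 \cdot 23^{2}\right) \sqrt{-2 - \left(112 - 59248\right)}} = - \frac{20828}{4 \left(72 - 184 - \left(-112\right) 529\right) \sqrt{-2 - \left(112 - 59248\right)}} = - \frac{20828}{4 \left(72 - 184 + 59248\right) \sqrt{-2 + \left(72 - 184 + 59248\right)}} = - \frac{20828}{4 \cdot 59136 \sqrt{-2 + 59136}} = - \frac{20828}{4 \cdot 59136 \sqrt{59134}} = - \frac{20828}{236544 \sqrt{59134}} = - 20828 \frac{\sqrt{59134}}{13987792896} = - \frac{5207 \sqrt{59134}}{3496948224}$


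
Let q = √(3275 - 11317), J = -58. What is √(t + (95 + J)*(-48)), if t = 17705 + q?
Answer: √(15929 + I*√8042) ≈ 126.21 + 0.3553*I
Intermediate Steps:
q = I*√8042 (q = √(-8042) = I*√8042 ≈ 89.677*I)
t = 17705 + I*√8042 ≈ 17705.0 + 89.677*I
√(t + (95 + J)*(-48)) = √((17705 + I*√8042) + (95 - 58)*(-48)) = √((17705 + I*√8042) + 37*(-48)) = √((17705 + I*√8042) - 1776) = √(15929 + I*√8042)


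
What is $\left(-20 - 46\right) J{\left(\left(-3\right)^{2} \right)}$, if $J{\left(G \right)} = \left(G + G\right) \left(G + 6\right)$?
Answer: $-17820$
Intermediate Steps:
$J{\left(G \right)} = 2 G \left(6 + G\right)$
$\left(-20 - 46\right) J{\left(\left(-3\right)^{2} \right)} = \left(-20 - 46\right) 2 \left(-3\right)^{2} \left(6 + \left(-3\right)^{2}\right) = - 66 \cdot 2 \cdot 9 \left(6 + 9\right) = - 66 \cdot 2 \cdot 9 \cdot 15 = \left(-66\right) 270 = -17820$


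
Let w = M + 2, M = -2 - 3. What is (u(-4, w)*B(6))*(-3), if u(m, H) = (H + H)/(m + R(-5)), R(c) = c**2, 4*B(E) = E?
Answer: 9/7 ≈ 1.2857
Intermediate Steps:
M = -5
B(E) = E/4
w = -3 (w = -5 + 2 = -3)
u(m, H) = 2*H/(25 + m) (u(m, H) = (H + H)/(m + (-5)**2) = (2*H)/(m + 25) = (2*H)/(25 + m) = 2*H/(25 + m))
(u(-4, w)*B(6))*(-3) = ((2*(-3)/(25 - 4))*((1/4)*6))*(-3) = ((2*(-3)/21)*(3/2))*(-3) = ((2*(-3)*(1/21))*(3/2))*(-3) = -2/7*3/2*(-3) = -3/7*(-3) = 9/7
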